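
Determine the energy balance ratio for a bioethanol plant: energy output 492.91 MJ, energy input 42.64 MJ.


EROI = E_out / E_in
= 492.91 / 42.64
= 11.5598

11.5598


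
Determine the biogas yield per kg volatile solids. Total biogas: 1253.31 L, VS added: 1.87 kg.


Y = V / VS
= 1253.31 / 1.87
= 670.2193 L/kg VS

670.2193 L/kg VS


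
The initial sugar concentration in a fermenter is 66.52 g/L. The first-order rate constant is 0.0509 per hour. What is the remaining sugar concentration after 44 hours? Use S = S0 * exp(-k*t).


S = S0 * exp(-k * t)
S = 66.52 * exp(-0.0509 * 44)
S = 7.0845 g/L

7.0845 g/L


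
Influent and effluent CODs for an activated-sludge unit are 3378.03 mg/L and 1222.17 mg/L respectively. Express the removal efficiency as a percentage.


eta = (COD_in - COD_out) / COD_in * 100
= (3378.03 - 1222.17) / 3378.03 * 100
= 63.8200%

63.8200%


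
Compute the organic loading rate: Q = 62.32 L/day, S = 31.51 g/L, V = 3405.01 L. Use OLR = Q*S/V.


OLR = Q * S / V
= 62.32 * 31.51 / 3405.01
= 0.5767 g/L/day

0.5767 g/L/day


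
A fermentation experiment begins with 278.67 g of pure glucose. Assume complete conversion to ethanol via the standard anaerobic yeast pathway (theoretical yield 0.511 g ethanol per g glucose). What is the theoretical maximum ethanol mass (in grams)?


Theoretical ethanol yield: m_EtOH = 0.511 * m_glucose
m_EtOH = 0.511 * 278.67 = 142.4004 g

142.4004 g


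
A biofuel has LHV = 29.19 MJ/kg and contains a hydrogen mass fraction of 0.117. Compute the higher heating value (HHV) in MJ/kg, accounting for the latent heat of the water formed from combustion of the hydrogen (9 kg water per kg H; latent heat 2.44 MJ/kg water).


HHV = LHV + H_frac * 9 * 2.44
= 29.19 + 0.117 * 9 * 2.44
= 31.7593 MJ/kg

31.7593 MJ/kg


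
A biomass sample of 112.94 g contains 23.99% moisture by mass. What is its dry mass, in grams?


Wd = Ww * (1 - MC/100)
= 112.94 * (1 - 23.99/100)
= 85.8457 g

85.8457 g


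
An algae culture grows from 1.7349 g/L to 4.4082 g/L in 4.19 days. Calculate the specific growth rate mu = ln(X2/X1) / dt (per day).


mu = ln(X2/X1) / dt
= ln(4.4082/1.7349) / 4.19
= 0.2226 per day

0.2226 per day


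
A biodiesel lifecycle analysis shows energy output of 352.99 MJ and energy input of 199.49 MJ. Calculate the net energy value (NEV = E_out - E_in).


NEV = E_out - E_in
= 352.99 - 199.49
= 153.5000 MJ

153.5000 MJ


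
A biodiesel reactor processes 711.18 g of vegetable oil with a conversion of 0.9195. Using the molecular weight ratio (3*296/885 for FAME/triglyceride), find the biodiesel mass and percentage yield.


m_FAME = oil * conv * (3 * 296 / 885) = oil * conv * (888/885)
= 711.18 * 0.9195 * 888 / 885
= 656.1467 g
Y = m_FAME / oil * 100 = conv * (888/885) * 100
= 0.9195 * 888 / 885 * 100
= 92.26%

656.1467 g FAME; Y = 92.26%


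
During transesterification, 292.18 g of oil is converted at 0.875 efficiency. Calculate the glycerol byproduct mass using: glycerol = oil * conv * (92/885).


glycerol = oil * conv * (92/885)
= 292.18 * 0.875 * 92 / 885
= 26.5768 g

26.5768 g


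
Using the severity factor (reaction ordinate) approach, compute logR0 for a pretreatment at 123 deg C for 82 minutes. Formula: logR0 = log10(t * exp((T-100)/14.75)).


logR0 = log10(t * exp((T - 100) / 14.75))
= log10(82 * exp((123 - 100) / 14.75))
= 2.5910

2.5910


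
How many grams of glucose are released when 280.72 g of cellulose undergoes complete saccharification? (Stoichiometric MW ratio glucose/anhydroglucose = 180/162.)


glucose = cellulose * 180/162
= 280.72 * 180/162
= 311.9111 g

311.9111 g


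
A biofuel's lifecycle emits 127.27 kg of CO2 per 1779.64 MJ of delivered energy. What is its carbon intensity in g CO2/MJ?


CI = CO2 * 1000 / E
= 127.27 * 1000 / 1779.64
= 71.5145 g CO2/MJ

71.5145 g CO2/MJ


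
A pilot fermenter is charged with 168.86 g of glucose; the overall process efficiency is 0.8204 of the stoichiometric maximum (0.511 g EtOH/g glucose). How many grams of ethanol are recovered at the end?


Actual ethanol: m = 0.511 * 168.86 * 0.8204
m = 70.7902 g

70.7902 g


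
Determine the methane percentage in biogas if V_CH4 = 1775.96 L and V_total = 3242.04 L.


CH4% = V_CH4 / V_total * 100
= 1775.96 / 3242.04 * 100
= 54.7791%

54.7791%


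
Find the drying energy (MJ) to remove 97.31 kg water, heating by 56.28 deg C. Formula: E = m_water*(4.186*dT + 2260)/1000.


E = m_water * (4.186 * dT + 2260) / 1000
= 97.31 * (4.186 * 56.28 + 2260) / 1000
= 242.8457 MJ

242.8457 MJ


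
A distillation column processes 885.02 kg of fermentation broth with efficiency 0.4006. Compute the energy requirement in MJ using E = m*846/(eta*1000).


E = m * 846 / (eta * 1000)
= 885.02 * 846 / (0.4006 * 1000)
= 1869.0138 MJ

1869.0138 MJ


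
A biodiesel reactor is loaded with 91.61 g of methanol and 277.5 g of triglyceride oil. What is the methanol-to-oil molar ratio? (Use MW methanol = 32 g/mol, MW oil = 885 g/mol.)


Molar ratio = n_MeOH / n_oil = (MeOH/32) / (oil/885) = (MeOH * 885) / (32 * oil)
= (91.61 * 885) / (32 * 277.5)
= 9.1301

9.1301


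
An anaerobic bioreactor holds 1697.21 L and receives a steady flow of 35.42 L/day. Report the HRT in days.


HRT = V / Q
= 1697.21 / 35.42
= 47.9167 days

47.9167 days


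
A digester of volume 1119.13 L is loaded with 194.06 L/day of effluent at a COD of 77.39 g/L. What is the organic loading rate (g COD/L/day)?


OLR = Q * S / V
= 194.06 * 77.39 / 1119.13
= 13.4196 g/L/day

13.4196 g/L/day


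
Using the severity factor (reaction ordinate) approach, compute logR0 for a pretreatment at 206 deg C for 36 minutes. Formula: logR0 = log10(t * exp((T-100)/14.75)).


logR0 = log10(t * exp((T - 100) / 14.75))
= log10(36 * exp((206 - 100) / 14.75))
= 4.6773

4.6773


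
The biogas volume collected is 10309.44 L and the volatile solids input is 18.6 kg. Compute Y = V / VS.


Y = V / VS
= 10309.44 / 18.6
= 554.2710 L/kg VS

554.2710 L/kg VS


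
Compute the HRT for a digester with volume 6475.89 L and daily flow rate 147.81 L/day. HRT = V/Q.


HRT = V / Q
= 6475.89 / 147.81
= 43.8123 days

43.8123 days


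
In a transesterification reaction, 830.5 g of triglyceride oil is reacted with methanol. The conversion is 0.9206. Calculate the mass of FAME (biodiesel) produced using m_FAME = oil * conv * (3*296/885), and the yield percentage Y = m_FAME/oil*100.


m_FAME = oil * conv * (3 * 296 / 885) = oil * conv * (888/885)
= 830.5 * 0.9206 * 888 / 885
= 767.1500 g
Y = m_FAME / oil * 100 = conv * (888/885) * 100
= 0.9206 * 888 / 885 * 100
= 92.37%

767.1500 g FAME; Y = 92.37%


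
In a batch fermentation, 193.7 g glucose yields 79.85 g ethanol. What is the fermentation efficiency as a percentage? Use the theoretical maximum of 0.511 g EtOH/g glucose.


Fermentation efficiency = (actual / (0.511 * glucose)) * 100
= (79.85 / (0.511 * 193.7)) * 100
= 80.6723%

80.6723%


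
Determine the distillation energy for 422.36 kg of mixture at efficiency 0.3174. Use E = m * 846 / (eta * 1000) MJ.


E = m * 846 / (eta * 1000)
= 422.36 * 846 / (0.3174 * 1000)
= 1125.7611 MJ

1125.7611 MJ


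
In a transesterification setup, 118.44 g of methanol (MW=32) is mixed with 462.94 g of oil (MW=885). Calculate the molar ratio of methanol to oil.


Molar ratio = n_MeOH / n_oil = (MeOH/32) / (oil/885) = (MeOH * 885) / (32 * oil)
= (118.44 * 885) / (32 * 462.94)
= 7.0757

7.0757


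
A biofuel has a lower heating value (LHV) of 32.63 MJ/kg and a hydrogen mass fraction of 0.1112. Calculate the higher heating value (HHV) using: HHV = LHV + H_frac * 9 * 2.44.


HHV = LHV + H_frac * 9 * 2.44
= 32.63 + 0.1112 * 9 * 2.44
= 35.0720 MJ/kg

35.0720 MJ/kg


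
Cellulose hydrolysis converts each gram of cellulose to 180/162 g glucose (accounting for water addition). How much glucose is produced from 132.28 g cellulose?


glucose = cellulose * 180/162
= 132.28 * 180/162
= 146.9778 g

146.9778 g


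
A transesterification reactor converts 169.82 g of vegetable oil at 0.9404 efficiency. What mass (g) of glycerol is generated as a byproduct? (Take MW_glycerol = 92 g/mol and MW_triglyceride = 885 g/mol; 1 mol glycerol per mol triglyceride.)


glycerol = oil * conv * (92/885)
= 169.82 * 0.9404 * 92 / 885
= 16.6014 g

16.6014 g


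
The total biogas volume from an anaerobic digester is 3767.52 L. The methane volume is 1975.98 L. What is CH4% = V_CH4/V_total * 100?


CH4% = V_CH4 / V_total * 100
= 1975.98 / 3767.52 * 100
= 52.4478%

52.4478%


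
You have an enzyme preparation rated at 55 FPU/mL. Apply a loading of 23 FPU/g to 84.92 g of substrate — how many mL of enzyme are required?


V = dosage * m_sub / activity
V = 23 * 84.92 / 55
V = 35.5120 mL

35.5120 mL


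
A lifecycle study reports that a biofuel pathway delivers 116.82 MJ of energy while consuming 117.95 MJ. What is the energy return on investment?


EROI = E_out / E_in
= 116.82 / 117.95
= 0.9904

0.9904


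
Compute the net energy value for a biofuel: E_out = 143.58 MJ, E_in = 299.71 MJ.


NEV = E_out - E_in
= 143.58 - 299.71
= -156.1300 MJ

-156.1300 MJ


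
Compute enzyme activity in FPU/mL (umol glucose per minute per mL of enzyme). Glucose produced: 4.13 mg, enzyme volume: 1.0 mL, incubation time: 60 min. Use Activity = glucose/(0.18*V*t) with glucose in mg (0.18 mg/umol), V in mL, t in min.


Activity = glucose_mg / (0.18 mg/umol * V_mL * t_min)
= 4.13 / (0.18 * 1.0 * 60)
= 0.3824 FPU/mL

0.3824 FPU/mL


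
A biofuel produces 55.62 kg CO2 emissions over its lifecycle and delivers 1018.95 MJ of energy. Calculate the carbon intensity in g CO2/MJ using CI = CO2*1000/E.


CI = CO2 * 1000 / E
= 55.62 * 1000 / 1018.95
= 54.5856 g CO2/MJ

54.5856 g CO2/MJ


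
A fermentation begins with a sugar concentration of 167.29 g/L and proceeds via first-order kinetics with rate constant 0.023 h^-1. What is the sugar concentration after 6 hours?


S = S0 * exp(-k * t)
S = 167.29 * exp(-0.023 * 6)
S = 145.7261 g/L

145.7261 g/L


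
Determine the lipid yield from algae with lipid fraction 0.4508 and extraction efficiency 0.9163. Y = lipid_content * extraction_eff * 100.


Y = lipid_content * extraction_eff * 100
= 0.4508 * 0.9163 * 100
= 41.3068%

41.3068%


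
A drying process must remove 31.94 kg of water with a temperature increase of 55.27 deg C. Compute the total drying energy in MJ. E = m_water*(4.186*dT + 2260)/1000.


E = m_water * (4.186 * dT + 2260) / 1000
= 31.94 * (4.186 * 55.27 + 2260) / 1000
= 79.5740 MJ

79.5740 MJ


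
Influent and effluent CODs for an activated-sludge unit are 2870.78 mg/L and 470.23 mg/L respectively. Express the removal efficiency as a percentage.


eta = (COD_in - COD_out) / COD_in * 100
= (2870.78 - 470.23) / 2870.78 * 100
= 83.6201%

83.6201%


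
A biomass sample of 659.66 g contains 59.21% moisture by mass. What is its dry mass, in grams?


Wd = Ww * (1 - MC/100)
= 659.66 * (1 - 59.21/100)
= 269.0753 g

269.0753 g


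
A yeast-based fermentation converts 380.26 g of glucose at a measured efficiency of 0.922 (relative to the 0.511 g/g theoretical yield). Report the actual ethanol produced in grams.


Actual ethanol: m = 0.511 * 380.26 * 0.922
m = 179.1565 g

179.1565 g


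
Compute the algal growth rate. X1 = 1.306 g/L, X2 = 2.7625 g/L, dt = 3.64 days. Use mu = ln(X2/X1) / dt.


mu = ln(X2/X1) / dt
= ln(2.7625/1.306) / 3.64
= 0.2058 per day

0.2058 per day


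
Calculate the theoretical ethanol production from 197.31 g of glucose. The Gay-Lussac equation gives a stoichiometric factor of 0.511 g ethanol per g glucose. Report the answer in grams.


Theoretical ethanol yield: m_EtOH = 0.511 * m_glucose
m_EtOH = 0.511 * 197.31 = 100.8254 g

100.8254 g


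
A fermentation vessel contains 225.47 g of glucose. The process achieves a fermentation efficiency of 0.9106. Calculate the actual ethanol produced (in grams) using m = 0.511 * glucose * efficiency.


Actual ethanol: m = 0.511 * 225.47 * 0.9106
m = 104.9149 g

104.9149 g


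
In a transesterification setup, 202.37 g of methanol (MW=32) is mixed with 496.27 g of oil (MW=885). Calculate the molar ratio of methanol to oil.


Molar ratio = n_MeOH / n_oil = (MeOH/32) / (oil/885) = (MeOH * 885) / (32 * oil)
= (202.37 * 885) / (32 * 496.27)
= 11.2777

11.2777


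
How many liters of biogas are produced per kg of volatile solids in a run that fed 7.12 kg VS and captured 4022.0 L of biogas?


Y = V / VS
= 4022.0 / 7.12
= 564.8876 L/kg VS

564.8876 L/kg VS


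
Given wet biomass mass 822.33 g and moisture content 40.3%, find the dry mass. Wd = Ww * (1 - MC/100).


Wd = Ww * (1 - MC/100)
= 822.33 * (1 - 40.3/100)
= 490.9310 g

490.9310 g


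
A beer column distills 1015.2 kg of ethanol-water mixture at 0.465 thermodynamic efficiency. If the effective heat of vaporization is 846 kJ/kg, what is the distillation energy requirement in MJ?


E = m * 846 / (eta * 1000)
= 1015.2 * 846 / (0.465 * 1000)
= 1847.0090 MJ

1847.0090 MJ


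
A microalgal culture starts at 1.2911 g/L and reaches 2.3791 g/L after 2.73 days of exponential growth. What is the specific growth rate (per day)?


mu = ln(X2/X1) / dt
= ln(2.3791/1.2911) / 2.73
= 0.2239 per day

0.2239 per day


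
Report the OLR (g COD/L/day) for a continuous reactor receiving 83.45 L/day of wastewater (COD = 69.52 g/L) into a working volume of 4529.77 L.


OLR = Q * S / V
= 83.45 * 69.52 / 4529.77
= 1.2807 g/L/day

1.2807 g/L/day


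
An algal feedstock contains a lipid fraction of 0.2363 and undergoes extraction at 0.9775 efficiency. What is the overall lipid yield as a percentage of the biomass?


Y = lipid_content * extraction_eff * 100
= 0.2363 * 0.9775 * 100
= 23.0983%

23.0983%


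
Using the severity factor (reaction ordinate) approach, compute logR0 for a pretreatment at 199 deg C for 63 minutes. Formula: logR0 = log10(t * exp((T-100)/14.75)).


logR0 = log10(t * exp((T - 100) / 14.75))
= log10(63 * exp((199 - 100) / 14.75))
= 4.7143

4.7143


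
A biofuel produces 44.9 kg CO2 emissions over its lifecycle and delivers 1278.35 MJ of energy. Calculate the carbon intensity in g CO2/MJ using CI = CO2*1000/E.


CI = CO2 * 1000 / E
= 44.9 * 1000 / 1278.35
= 35.1234 g CO2/MJ

35.1234 g CO2/MJ


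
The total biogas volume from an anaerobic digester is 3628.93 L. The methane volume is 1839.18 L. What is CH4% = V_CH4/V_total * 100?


CH4% = V_CH4 / V_total * 100
= 1839.18 / 3628.93 * 100
= 50.6811%

50.6811%


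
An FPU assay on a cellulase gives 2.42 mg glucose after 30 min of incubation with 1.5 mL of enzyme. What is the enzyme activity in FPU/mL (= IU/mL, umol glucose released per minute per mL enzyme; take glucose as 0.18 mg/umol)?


Activity = glucose_mg / (0.18 mg/umol * V_mL * t_min)
= 2.42 / (0.18 * 1.5 * 30)
= 0.2988 FPU/mL

0.2988 FPU/mL


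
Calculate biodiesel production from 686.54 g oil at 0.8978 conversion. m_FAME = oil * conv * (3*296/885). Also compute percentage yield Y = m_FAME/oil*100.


m_FAME = oil * conv * (3 * 296 / 885) = oil * conv * (888/885)
= 686.54 * 0.8978 * 888 / 885
= 618.4650 g
Y = m_FAME / oil * 100 = conv * (888/885) * 100
= 0.8978 * 888 / 885 * 100
= 90.08%

618.4650 g FAME; Y = 90.08%


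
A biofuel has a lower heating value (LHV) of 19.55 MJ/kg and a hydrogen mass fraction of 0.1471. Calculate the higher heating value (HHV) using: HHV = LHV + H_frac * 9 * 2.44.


HHV = LHV + H_frac * 9 * 2.44
= 19.55 + 0.1471 * 9 * 2.44
= 22.7803 MJ/kg

22.7803 MJ/kg


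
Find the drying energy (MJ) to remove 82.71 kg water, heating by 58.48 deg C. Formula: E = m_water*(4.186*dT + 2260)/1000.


E = m_water * (4.186 * dT + 2260) / 1000
= 82.71 * (4.186 * 58.48 + 2260) / 1000
= 207.1718 MJ

207.1718 MJ


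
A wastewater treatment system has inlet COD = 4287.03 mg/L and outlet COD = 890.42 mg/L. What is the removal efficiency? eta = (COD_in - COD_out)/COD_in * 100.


eta = (COD_in - COD_out) / COD_in * 100
= (4287.03 - 890.42) / 4287.03 * 100
= 79.2299%

79.2299%


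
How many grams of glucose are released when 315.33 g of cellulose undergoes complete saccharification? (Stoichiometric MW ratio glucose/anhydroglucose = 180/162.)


glucose = cellulose * 180/162
= 315.33 * 180/162
= 350.3667 g

350.3667 g


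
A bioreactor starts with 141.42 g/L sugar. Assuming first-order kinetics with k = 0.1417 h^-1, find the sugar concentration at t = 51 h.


S = S0 * exp(-k * t)
S = 141.42 * exp(-0.1417 * 51)
S = 0.1028 g/L

0.1028 g/L


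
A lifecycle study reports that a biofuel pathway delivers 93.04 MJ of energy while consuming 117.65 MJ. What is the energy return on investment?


EROI = E_out / E_in
= 93.04 / 117.65
= 0.7908

0.7908


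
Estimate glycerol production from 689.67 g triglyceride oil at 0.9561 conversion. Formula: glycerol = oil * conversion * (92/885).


glycerol = oil * conv * (92/885)
= 689.67 * 0.9561 * 92 / 885
= 68.5471 g

68.5471 g


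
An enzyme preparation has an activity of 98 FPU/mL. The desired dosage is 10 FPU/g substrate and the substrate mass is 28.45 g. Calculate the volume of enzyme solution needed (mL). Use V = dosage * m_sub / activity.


V = dosage * m_sub / activity
V = 10 * 28.45 / 98
V = 2.9031 mL

2.9031 mL


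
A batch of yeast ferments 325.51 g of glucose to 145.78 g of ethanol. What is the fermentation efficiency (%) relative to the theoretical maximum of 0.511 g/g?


Fermentation efficiency = (actual / (0.511 * glucose)) * 100
= (145.78 / (0.511 * 325.51)) * 100
= 87.6421%

87.6421%


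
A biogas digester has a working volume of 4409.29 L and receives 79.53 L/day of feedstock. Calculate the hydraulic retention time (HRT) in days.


HRT = V / Q
= 4409.29 / 79.53
= 55.4418 days

55.4418 days


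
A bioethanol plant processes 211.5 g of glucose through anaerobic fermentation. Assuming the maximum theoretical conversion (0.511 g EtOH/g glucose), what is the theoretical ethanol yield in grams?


Theoretical ethanol yield: m_EtOH = 0.511 * m_glucose
m_EtOH = 0.511 * 211.5 = 108.0765 g

108.0765 g


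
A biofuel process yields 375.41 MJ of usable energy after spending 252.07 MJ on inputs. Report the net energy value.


NEV = E_out - E_in
= 375.41 - 252.07
= 123.3400 MJ

123.3400 MJ


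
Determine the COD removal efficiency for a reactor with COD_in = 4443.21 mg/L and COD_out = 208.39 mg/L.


eta = (COD_in - COD_out) / COD_in * 100
= (4443.21 - 208.39) / 4443.21 * 100
= 95.3099%

95.3099%


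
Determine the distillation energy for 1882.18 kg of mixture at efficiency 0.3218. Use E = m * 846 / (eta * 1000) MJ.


E = m * 846 / (eta * 1000)
= 1882.18 * 846 / (0.3218 * 1000)
= 4948.1799 MJ

4948.1799 MJ


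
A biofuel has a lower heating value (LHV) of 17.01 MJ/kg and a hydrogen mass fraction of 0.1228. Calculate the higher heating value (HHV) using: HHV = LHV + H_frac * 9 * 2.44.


HHV = LHV + H_frac * 9 * 2.44
= 17.01 + 0.1228 * 9 * 2.44
= 19.7067 MJ/kg

19.7067 MJ/kg


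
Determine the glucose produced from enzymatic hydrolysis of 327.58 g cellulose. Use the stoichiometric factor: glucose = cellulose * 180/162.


glucose = cellulose * 180/162
= 327.58 * 180/162
= 363.9778 g

363.9778 g


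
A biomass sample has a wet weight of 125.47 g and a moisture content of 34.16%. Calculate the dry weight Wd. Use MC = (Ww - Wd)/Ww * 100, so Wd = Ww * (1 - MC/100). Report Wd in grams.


Wd = Ww * (1 - MC/100)
= 125.47 * (1 - 34.16/100)
= 82.6094 g

82.6094 g


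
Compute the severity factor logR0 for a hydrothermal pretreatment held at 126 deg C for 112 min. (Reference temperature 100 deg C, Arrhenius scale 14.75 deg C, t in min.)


logR0 = log10(t * exp((T - 100) / 14.75))
= log10(112 * exp((126 - 100) / 14.75))
= 2.8148

2.8148


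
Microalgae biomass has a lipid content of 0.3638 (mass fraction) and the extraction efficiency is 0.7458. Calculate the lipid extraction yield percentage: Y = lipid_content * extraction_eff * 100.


Y = lipid_content * extraction_eff * 100
= 0.3638 * 0.7458 * 100
= 27.1322%

27.1322%


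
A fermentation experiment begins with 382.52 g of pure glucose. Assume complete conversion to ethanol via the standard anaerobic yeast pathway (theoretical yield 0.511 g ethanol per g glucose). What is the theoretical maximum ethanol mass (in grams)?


Theoretical ethanol yield: m_EtOH = 0.511 * m_glucose
m_EtOH = 0.511 * 382.52 = 195.4677 g

195.4677 g


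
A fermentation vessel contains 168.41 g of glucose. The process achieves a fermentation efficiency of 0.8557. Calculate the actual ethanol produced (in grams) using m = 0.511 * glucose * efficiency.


Actual ethanol: m = 0.511 * 168.41 * 0.8557
m = 73.6394 g

73.6394 g


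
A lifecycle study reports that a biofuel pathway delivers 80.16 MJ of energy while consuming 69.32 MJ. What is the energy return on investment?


EROI = E_out / E_in
= 80.16 / 69.32
= 1.1564

1.1564


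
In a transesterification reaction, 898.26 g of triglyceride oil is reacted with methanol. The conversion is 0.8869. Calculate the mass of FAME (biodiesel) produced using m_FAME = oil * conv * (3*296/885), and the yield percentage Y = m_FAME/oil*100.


m_FAME = oil * conv * (3 * 296 / 885) = oil * conv * (888/885)
= 898.26 * 0.8869 * 888 / 885
= 799.3674 g
Y = m_FAME / oil * 100 = conv * (888/885) * 100
= 0.8869 * 888 / 885 * 100
= 88.99%

799.3674 g FAME; Y = 88.99%


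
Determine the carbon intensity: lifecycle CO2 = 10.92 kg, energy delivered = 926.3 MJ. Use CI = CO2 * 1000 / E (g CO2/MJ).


CI = CO2 * 1000 / E
= 10.92 * 1000 / 926.3
= 11.7888 g CO2/MJ

11.7888 g CO2/MJ


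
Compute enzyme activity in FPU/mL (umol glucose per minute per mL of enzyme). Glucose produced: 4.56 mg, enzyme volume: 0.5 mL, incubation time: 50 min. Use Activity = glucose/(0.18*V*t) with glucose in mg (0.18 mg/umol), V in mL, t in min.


Activity = glucose_mg / (0.18 mg/umol * V_mL * t_min)
= 4.56 / (0.18 * 0.5 * 50)
= 1.0133 FPU/mL

1.0133 FPU/mL


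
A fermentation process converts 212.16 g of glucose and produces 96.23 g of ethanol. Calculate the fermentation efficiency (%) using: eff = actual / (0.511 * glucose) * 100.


Fermentation efficiency = (actual / (0.511 * glucose)) * 100
= (96.23 / (0.511 * 212.16)) * 100
= 88.7618%

88.7618%


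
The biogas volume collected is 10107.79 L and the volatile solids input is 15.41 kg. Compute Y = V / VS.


Y = V / VS
= 10107.79 / 15.41
= 655.9241 L/kg VS

655.9241 L/kg VS


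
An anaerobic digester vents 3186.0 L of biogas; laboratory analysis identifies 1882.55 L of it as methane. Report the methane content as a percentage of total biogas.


CH4% = V_CH4 / V_total * 100
= 1882.55 / 3186.0 * 100
= 59.0882%

59.0882%


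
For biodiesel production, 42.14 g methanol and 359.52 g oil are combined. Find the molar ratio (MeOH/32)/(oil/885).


Molar ratio = n_MeOH / n_oil = (MeOH/32) / (oil/885) = (MeOH * 885) / (32 * oil)
= (42.14 * 885) / (32 * 359.52)
= 3.2416

3.2416


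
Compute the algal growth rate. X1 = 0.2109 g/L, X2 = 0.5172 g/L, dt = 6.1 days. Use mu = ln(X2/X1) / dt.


mu = ln(X2/X1) / dt
= ln(0.5172/0.2109) / 6.1
= 0.1471 per day

0.1471 per day


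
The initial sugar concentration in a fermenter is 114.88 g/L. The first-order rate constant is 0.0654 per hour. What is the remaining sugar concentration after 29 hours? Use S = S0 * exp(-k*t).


S = S0 * exp(-k * t)
S = 114.88 * exp(-0.0654 * 29)
S = 17.2410 g/L

17.2410 g/L


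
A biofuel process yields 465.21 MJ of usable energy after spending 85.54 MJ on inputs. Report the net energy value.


NEV = E_out - E_in
= 465.21 - 85.54
= 379.6700 MJ

379.6700 MJ


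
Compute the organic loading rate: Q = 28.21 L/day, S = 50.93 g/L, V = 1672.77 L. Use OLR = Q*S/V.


OLR = Q * S / V
= 28.21 * 50.93 / 1672.77
= 0.8589 g/L/day

0.8589 g/L/day


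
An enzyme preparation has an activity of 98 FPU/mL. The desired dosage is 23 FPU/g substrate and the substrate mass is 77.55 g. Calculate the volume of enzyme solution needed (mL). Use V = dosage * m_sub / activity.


V = dosage * m_sub / activity
V = 23 * 77.55 / 98
V = 18.2005 mL

18.2005 mL


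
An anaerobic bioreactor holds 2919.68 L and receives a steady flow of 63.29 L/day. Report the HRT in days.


HRT = V / Q
= 2919.68 / 63.29
= 46.1318 days

46.1318 days


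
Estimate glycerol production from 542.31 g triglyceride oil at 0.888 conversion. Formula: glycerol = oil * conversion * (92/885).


glycerol = oil * conv * (92/885)
= 542.31 * 0.888 * 92 / 885
= 50.0616 g

50.0616 g


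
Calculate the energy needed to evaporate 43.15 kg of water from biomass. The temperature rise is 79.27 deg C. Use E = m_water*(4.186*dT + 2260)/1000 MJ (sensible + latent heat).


E = m_water * (4.186 * dT + 2260) / 1000
= 43.15 * (4.186 * 79.27 + 2260) / 1000
= 111.8372 MJ

111.8372 MJ


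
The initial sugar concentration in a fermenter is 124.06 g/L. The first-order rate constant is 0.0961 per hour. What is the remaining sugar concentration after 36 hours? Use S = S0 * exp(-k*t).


S = S0 * exp(-k * t)
S = 124.06 * exp(-0.0961 * 36)
S = 3.9007 g/L

3.9007 g/L


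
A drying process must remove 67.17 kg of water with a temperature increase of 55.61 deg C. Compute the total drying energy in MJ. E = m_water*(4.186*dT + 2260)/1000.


E = m_water * (4.186 * dT + 2260) / 1000
= 67.17 * (4.186 * 55.61 + 2260) / 1000
= 167.4403 MJ

167.4403 MJ


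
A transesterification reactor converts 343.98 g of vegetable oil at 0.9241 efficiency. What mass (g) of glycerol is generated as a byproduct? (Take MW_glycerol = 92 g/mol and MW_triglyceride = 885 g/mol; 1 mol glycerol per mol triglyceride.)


glycerol = oil * conv * (92/885)
= 343.98 * 0.9241 * 92 / 885
= 33.0443 g

33.0443 g


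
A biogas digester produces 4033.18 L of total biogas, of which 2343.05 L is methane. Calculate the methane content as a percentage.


CH4% = V_CH4 / V_total * 100
= 2343.05 / 4033.18 * 100
= 58.0944%

58.0944%


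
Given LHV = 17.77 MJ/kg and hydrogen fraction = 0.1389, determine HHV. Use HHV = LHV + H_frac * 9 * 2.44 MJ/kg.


HHV = LHV + H_frac * 9 * 2.44
= 17.77 + 0.1389 * 9 * 2.44
= 20.8202 MJ/kg

20.8202 MJ/kg


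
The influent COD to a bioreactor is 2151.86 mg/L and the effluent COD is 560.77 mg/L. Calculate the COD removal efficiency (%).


eta = (COD_in - COD_out) / COD_in * 100
= (2151.86 - 560.77) / 2151.86 * 100
= 73.9402%

73.9402%


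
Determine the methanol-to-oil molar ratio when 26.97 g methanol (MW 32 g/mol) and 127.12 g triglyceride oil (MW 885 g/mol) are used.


Molar ratio = n_MeOH / n_oil = (MeOH/32) / (oil/885) = (MeOH * 885) / (32 * oil)
= (26.97 * 885) / (32 * 127.12)
= 5.8676

5.8676


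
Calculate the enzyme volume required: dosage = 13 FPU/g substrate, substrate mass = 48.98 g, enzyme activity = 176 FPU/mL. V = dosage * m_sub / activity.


V = dosage * m_sub / activity
V = 13 * 48.98 / 176
V = 3.6178 mL

3.6178 mL


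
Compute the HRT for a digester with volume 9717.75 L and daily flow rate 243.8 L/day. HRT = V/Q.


HRT = V / Q
= 9717.75 / 243.8
= 39.8595 days

39.8595 days


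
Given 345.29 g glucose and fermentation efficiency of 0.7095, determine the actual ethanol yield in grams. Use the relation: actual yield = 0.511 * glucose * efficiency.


Actual ethanol: m = 0.511 * 345.29 * 0.7095
m = 125.1864 g

125.1864 g


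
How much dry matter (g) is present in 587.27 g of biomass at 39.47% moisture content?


Wd = Ww * (1 - MC/100)
= 587.27 * (1 - 39.47/100)
= 355.4745 g

355.4745 g


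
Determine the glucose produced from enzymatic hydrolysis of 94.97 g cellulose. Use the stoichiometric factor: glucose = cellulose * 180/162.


glucose = cellulose * 180/162
= 94.97 * 180/162
= 105.5222 g

105.5222 g


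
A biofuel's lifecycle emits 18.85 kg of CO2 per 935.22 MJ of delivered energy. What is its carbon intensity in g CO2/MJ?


CI = CO2 * 1000 / E
= 18.85 * 1000 / 935.22
= 20.1557 g CO2/MJ

20.1557 g CO2/MJ


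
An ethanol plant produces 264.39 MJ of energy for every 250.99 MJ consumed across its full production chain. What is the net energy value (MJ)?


NEV = E_out - E_in
= 264.39 - 250.99
= 13.4000 MJ

13.4000 MJ


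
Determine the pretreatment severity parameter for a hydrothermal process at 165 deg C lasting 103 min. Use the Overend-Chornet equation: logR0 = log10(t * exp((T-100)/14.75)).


logR0 = log10(t * exp((T - 100) / 14.75))
= log10(103 * exp((165 - 100) / 14.75))
= 3.9267

3.9267


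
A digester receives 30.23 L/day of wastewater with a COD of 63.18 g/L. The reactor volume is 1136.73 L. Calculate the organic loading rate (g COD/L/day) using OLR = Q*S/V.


OLR = Q * S / V
= 30.23 * 63.18 / 1136.73
= 1.6802 g/L/day

1.6802 g/L/day


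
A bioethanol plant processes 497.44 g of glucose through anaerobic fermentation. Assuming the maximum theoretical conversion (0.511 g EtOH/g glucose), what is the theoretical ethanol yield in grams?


Theoretical ethanol yield: m_EtOH = 0.511 * m_glucose
m_EtOH = 0.511 * 497.44 = 254.1918 g

254.1918 g


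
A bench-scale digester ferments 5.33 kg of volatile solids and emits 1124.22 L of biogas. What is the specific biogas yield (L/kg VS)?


Y = V / VS
= 1124.22 / 5.33
= 210.9231 L/kg VS

210.9231 L/kg VS


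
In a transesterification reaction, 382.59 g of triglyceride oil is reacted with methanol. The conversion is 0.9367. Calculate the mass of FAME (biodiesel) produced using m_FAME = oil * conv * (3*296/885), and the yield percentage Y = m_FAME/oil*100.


m_FAME = oil * conv * (3 * 296 / 885) = oil * conv * (888/885)
= 382.59 * 0.9367 * 888 / 885
= 359.5869 g
Y = m_FAME / oil * 100 = conv * (888/885) * 100
= 0.9367 * 888 / 885 * 100
= 93.99%

359.5869 g FAME; Y = 93.99%


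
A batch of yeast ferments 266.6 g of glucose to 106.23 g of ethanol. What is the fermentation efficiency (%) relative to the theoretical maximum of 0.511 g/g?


Fermentation efficiency = (actual / (0.511 * glucose)) * 100
= (106.23 / (0.511 * 266.6)) * 100
= 77.9769%

77.9769%


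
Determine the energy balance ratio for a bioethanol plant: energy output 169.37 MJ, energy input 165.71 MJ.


EROI = E_out / E_in
= 169.37 / 165.71
= 1.0221

1.0221


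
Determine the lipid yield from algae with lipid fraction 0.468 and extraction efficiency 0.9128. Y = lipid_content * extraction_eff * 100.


Y = lipid_content * extraction_eff * 100
= 0.468 * 0.9128 * 100
= 42.7190%

42.7190%


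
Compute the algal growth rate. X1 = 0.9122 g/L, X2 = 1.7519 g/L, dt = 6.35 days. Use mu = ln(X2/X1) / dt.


mu = ln(X2/X1) / dt
= ln(1.7519/0.9122) / 6.35
= 0.1028 per day

0.1028 per day


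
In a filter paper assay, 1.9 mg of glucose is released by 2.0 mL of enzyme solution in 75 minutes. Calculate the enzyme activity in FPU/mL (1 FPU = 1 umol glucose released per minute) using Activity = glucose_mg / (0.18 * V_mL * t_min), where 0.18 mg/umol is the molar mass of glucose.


Activity = glucose_mg / (0.18 mg/umol * V_mL * t_min)
= 1.9 / (0.18 * 2.0 * 75)
= 0.0704 FPU/mL

0.0704 FPU/mL


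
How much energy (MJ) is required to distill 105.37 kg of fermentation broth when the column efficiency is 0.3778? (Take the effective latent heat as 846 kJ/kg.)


E = m * 846 / (eta * 1000)
= 105.37 * 846 / (0.3778 * 1000)
= 235.9529 MJ

235.9529 MJ


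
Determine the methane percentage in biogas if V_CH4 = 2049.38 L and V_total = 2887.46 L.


CH4% = V_CH4 / V_total * 100
= 2049.38 / 2887.46 * 100
= 70.9752%

70.9752%


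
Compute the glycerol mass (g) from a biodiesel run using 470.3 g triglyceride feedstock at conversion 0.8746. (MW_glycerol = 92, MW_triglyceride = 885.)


glycerol = oil * conv * (92/885)
= 470.3 * 0.8746 * 92 / 885
= 42.7591 g

42.7591 g


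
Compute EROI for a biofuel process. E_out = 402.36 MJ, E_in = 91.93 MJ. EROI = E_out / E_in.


EROI = E_out / E_in
= 402.36 / 91.93
= 4.3768

4.3768


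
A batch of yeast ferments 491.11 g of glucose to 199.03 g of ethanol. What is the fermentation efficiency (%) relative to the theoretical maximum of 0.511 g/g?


Fermentation efficiency = (actual / (0.511 * glucose)) * 100
= (199.03 / (0.511 * 491.11)) * 100
= 79.3083%

79.3083%


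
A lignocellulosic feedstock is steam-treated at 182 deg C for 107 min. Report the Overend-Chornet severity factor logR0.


logR0 = log10(t * exp((T - 100) / 14.75))
= log10(107 * exp((182 - 100) / 14.75))
= 4.4438

4.4438


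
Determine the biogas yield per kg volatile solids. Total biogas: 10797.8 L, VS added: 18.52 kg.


Y = V / VS
= 10797.8 / 18.52
= 583.0346 L/kg VS

583.0346 L/kg VS


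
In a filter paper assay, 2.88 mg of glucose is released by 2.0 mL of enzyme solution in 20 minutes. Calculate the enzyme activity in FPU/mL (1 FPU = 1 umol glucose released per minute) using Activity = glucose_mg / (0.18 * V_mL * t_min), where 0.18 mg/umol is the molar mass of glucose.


Activity = glucose_mg / (0.18 mg/umol * V_mL * t_min)
= 2.88 / (0.18 * 2.0 * 20)
= 0.4000 FPU/mL

0.4000 FPU/mL


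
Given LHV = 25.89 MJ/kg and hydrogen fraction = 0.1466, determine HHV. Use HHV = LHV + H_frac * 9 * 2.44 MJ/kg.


HHV = LHV + H_frac * 9 * 2.44
= 25.89 + 0.1466 * 9 * 2.44
= 29.1093 MJ/kg

29.1093 MJ/kg


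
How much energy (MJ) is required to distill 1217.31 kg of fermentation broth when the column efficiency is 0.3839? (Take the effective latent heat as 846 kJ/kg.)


E = m * 846 / (eta * 1000)
= 1217.31 * 846 / (0.3839 * 1000)
= 2682.5847 MJ

2682.5847 MJ


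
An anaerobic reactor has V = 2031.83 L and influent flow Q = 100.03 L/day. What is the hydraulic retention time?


HRT = V / Q
= 2031.83 / 100.03
= 20.3122 days

20.3122 days


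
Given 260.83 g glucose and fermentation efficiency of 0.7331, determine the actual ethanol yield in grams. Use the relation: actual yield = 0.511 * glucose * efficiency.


Actual ethanol: m = 0.511 * 260.83 * 0.7331
m = 97.7106 g

97.7106 g


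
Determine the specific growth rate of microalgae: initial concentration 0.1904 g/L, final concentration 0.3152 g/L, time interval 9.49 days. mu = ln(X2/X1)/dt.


mu = ln(X2/X1) / dt
= ln(0.3152/0.1904) / 9.49
= 0.0531 per day

0.0531 per day


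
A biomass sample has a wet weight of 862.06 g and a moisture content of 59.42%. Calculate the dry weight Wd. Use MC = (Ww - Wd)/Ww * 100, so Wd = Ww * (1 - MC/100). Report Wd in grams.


Wd = Ww * (1 - MC/100)
= 862.06 * (1 - 59.42/100)
= 349.8239 g

349.8239 g


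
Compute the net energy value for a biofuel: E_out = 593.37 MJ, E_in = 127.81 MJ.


NEV = E_out - E_in
= 593.37 - 127.81
= 465.5600 MJ

465.5600 MJ


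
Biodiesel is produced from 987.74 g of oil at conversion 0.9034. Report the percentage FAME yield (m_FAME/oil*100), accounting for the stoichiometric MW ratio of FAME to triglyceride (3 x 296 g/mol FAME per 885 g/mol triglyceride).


m_FAME = oil * conv * (3 * 296 / 885) = oil * conv * (888/885)
= 987.74 * 0.9034 * 888 / 885
= 895.3491 g
Y = m_FAME / oil * 100 = conv * (888/885) * 100
= 0.9034 * 888 / 885 * 100
= 90.65%

90.65%


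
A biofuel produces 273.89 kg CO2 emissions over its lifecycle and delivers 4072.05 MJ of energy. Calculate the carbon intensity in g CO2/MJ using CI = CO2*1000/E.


CI = CO2 * 1000 / E
= 273.89 * 1000 / 4072.05
= 67.2610 g CO2/MJ

67.2610 g CO2/MJ


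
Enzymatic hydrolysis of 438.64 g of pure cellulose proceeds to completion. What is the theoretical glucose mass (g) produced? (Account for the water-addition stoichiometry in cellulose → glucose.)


glucose = cellulose * 180/162
= 438.64 * 180/162
= 487.3778 g

487.3778 g


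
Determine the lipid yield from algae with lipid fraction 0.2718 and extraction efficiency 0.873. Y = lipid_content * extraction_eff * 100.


Y = lipid_content * extraction_eff * 100
= 0.2718 * 0.873 * 100
= 23.7281%

23.7281%


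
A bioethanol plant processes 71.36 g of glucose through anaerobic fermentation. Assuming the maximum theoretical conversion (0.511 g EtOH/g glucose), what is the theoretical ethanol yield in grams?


Theoretical ethanol yield: m_EtOH = 0.511 * m_glucose
m_EtOH = 0.511 * 71.36 = 36.4650 g

36.4650 g


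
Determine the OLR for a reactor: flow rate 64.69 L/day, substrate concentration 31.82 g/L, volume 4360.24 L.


OLR = Q * S / V
= 64.69 * 31.82 / 4360.24
= 0.4721 g/L/day

0.4721 g/L/day


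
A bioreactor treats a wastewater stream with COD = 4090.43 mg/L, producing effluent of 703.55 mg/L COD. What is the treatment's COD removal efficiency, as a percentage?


eta = (COD_in - COD_out) / COD_in * 100
= (4090.43 - 703.55) / 4090.43 * 100
= 82.8001%

82.8001%


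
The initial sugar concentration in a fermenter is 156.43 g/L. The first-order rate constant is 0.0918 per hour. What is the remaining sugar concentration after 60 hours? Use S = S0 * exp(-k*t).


S = S0 * exp(-k * t)
S = 156.43 * exp(-0.0918 * 60)
S = 0.6342 g/L

0.6342 g/L


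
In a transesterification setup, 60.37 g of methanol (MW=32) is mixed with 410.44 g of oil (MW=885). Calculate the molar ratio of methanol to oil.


Molar ratio = n_MeOH / n_oil = (MeOH/32) / (oil/885) = (MeOH * 885) / (32 * oil)
= (60.37 * 885) / (32 * 410.44)
= 4.0678

4.0678


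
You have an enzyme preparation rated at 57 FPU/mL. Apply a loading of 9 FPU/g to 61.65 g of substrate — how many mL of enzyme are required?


V = dosage * m_sub / activity
V = 9 * 61.65 / 57
V = 9.7342 mL

9.7342 mL


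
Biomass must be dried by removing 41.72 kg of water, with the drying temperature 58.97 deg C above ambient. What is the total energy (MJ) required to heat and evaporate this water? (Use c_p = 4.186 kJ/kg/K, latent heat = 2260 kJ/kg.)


E = m_water * (4.186 * dT + 2260) / 1000
= 41.72 * (4.186 * 58.97 + 2260) / 1000
= 104.5857 MJ

104.5857 MJ


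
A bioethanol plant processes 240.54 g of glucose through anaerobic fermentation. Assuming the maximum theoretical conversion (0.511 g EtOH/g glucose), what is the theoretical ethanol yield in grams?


Theoretical ethanol yield: m_EtOH = 0.511 * m_glucose
m_EtOH = 0.511 * 240.54 = 122.9159 g

122.9159 g


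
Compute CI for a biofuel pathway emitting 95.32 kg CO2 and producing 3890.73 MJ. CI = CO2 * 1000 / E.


CI = CO2 * 1000 / E
= 95.32 * 1000 / 3890.73
= 24.4993 g CO2/MJ

24.4993 g CO2/MJ


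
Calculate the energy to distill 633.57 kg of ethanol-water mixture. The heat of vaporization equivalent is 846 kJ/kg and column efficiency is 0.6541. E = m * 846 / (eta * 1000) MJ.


E = m * 846 / (eta * 1000)
= 633.57 * 846 / (0.6541 * 1000)
= 819.4469 MJ

819.4469 MJ


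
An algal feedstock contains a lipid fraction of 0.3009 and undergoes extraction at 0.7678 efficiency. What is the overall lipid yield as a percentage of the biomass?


Y = lipid_content * extraction_eff * 100
= 0.3009 * 0.7678 * 100
= 23.1031%

23.1031%


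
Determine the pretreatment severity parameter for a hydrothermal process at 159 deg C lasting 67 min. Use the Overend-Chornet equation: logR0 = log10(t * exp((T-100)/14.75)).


logR0 = log10(t * exp((T - 100) / 14.75))
= log10(67 * exp((159 - 100) / 14.75))
= 3.5633

3.5633


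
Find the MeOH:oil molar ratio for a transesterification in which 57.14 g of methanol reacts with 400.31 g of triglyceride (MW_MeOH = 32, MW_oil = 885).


Molar ratio = n_MeOH / n_oil = (MeOH/32) / (oil/885) = (MeOH * 885) / (32 * oil)
= (57.14 * 885) / (32 * 400.31)
= 3.9476

3.9476


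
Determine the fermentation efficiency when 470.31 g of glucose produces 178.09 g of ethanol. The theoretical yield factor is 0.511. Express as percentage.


Fermentation efficiency = (actual / (0.511 * glucose)) * 100
= (178.09 / (0.511 * 470.31)) * 100
= 74.1028%

74.1028%


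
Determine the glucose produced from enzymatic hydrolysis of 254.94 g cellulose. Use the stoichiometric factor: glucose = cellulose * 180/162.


glucose = cellulose * 180/162
= 254.94 * 180/162
= 283.2667 g

283.2667 g
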